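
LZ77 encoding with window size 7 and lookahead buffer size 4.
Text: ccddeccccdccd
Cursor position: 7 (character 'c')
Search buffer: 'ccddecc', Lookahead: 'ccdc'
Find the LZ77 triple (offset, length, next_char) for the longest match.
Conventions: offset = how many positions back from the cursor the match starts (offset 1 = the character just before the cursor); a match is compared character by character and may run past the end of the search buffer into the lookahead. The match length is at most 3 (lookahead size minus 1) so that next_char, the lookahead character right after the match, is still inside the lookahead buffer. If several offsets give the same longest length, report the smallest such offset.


Try each offset into the search buffer:
  offset=1 (pos 6, char 'c'): match length 2
  offset=2 (pos 5, char 'c'): match length 2
  offset=3 (pos 4, char 'e'): match length 0
  offset=4 (pos 3, char 'd'): match length 0
  offset=5 (pos 2, char 'd'): match length 0
  offset=6 (pos 1, char 'c'): match length 1
  offset=7 (pos 0, char 'c'): match length 3
Longest match has length 3 at offset 7.
next_char = character at position 7 + 3 = 10 -> 'c'

Best match: offset=7, length=3 (matching 'ccd' starting at position 0)
LZ77 triple: (7, 3, 'c')


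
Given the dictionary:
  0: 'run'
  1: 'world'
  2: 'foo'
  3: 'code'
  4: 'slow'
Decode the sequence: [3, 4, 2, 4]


Look up each index in the dictionary:
  3 -> 'code'
  4 -> 'slow'
  2 -> 'foo'
  4 -> 'slow'

Decoded: "code slow foo slow"


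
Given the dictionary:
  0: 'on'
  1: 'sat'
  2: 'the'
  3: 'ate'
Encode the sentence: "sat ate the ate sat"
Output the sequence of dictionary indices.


Look up each word in the dictionary:
  'sat' -> 1
  'ate' -> 3
  'the' -> 2
  'ate' -> 3
  'sat' -> 1

Encoded: [1, 3, 2, 3, 1]


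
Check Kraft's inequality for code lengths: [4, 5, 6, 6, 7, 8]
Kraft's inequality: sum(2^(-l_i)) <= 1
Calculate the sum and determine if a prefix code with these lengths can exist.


Sum = 2^(-4) + 2^(-5) + 2^(-6) + 2^(-6) + 2^(-7) + 2^(-8)
    = 0.0625 + 0.03125 + 0.015625 + 0.015625 + 0.0078125 + 0.00390625
    = 35/256 = 0.13671875
Since 0.13671875 <= 1, Kraft's inequality IS satisfied.
A prefix code with these lengths CAN exist.

Kraft sum = 0.13671875. Satisfied.


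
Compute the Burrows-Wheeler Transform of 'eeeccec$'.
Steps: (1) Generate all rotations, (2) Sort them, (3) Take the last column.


Rotations (sorted):
  0: $eeeccec -> last char: c
  1: c$eeecce -> last char: e
  2: ccec$eee -> last char: e
  3: cec$eeec -> last char: c
  4: ec$eeecc -> last char: c
  5: eccec$ee -> last char: e
  6: eeccec$e -> last char: e
  7: eeeccec$ -> last char: $


BWT = ceeccee$


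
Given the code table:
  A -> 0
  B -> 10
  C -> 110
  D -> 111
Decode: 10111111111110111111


Decoding:
10 -> B
111 -> D
111 -> D
111 -> D
110 -> C
111 -> D
111 -> D


Result: BDDDCDD


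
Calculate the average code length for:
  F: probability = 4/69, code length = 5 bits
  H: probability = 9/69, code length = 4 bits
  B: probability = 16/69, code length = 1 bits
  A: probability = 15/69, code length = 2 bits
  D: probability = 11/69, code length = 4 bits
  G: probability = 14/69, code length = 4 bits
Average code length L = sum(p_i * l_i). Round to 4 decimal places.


Weighted contributions p_i * l_i:
  F: (4/69) * 5 = 20/69
  H: (9/69) * 4 = 36/69
  B: (16/69) * 1 = 16/69
  A: (15/69) * 2 = 30/69
  D: (11/69) * 4 = 44/69
  G: (14/69) * 4 = 56/69
Sum = (20 + 36 + 16 + 30 + 44 + 56)/69 = 202/69

L = 202/69 = 2.9275 bits/symbol


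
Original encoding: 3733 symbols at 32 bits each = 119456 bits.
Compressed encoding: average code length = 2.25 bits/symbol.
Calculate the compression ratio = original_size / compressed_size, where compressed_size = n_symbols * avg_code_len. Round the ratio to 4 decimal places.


original_size = n_symbols * orig_bits = 3733 * 32 = 119456 bits
compressed_size = n_symbols * avg_code_len = 3733 * 2.25 = 8399.25 bits
ratio = original_size / compressed_size = 119456 / 8399.25 = 14.2222

Compression ratio = 14.2222


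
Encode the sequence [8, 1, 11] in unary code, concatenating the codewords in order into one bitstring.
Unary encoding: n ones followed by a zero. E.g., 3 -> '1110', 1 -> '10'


Encode each number as n ones followed by a terminating 0:
  8 -> 111111110 (9 bits)
  1 -> 10 (2 bits)
  11 -> 111111111110 (12 bits)
Total length = 9 + 2 + 12 = 23 bits.

Unary([8, 1, 11]) = 11111111010111111111110 (23 bits)


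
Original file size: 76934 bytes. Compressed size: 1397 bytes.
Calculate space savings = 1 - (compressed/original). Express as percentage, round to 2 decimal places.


ratio = compressed/original = 1397/76934 = 0.018158
savings = 1 - ratio = 1 - 0.018158 = 0.981842
as a percentage: 0.981842 * 100 = 98.18%

Space savings = 1 - 1397/76934 = 98.18%


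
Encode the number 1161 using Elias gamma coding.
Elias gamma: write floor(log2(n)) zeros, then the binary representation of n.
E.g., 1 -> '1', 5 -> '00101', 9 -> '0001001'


num_bits = floor(log2(1161)) + 1 = 11
leading_zeros = num_bits - 1 = 10
binary(1161) = 10010001001

Elias gamma(1161) = '0000000000' + '10010001001' = 000000000010010001001 (21 bits)


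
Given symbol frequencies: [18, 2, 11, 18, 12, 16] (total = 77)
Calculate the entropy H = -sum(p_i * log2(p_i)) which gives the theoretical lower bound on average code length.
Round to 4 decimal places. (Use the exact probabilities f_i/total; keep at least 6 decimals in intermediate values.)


Per-symbol terms -p_i * log2(p_i) with p_i = f_i/77:
  p = 18/77 = 0.233766: log2(p) = -2.096862, -p*log2(p) = 0.490175
  p = 2/77 = 0.025974: log2(p) = -5.266787, -p*log2(p) = 0.136800
  p = 11/77 = 0.142857: log2(p) = -2.807355, -p*log2(p) = 0.401051
  p = 18/77 = 0.233766: log2(p) = -2.096862, -p*log2(p) = 0.490175
  p = 12/77 = 0.155844: log2(p) = -2.681824, -p*log2(p) = 0.417947
  p = 16/77 = 0.207792: log2(p) = -2.266787, -p*log2(p) = 0.471021
H = 0.490175 + 0.136800 + 0.401051 + 0.490175 + 0.417947 + 0.471021 = 2.407169

H = 2.4072 bits/symbol


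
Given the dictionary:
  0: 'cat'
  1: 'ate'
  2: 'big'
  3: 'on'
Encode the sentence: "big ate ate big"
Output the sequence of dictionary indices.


Look up each word in the dictionary:
  'big' -> 2
  'ate' -> 1
  'ate' -> 1
  'big' -> 2

Encoded: [2, 1, 1, 2]


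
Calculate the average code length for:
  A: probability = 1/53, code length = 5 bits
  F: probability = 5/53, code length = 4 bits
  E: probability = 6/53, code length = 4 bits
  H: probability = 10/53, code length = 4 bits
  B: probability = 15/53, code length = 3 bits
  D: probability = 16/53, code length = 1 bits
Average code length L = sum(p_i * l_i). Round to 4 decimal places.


Weighted contributions p_i * l_i:
  A: (1/53) * 5 = 5/53
  F: (5/53) * 4 = 20/53
  E: (6/53) * 4 = 24/53
  H: (10/53) * 4 = 40/53
  B: (15/53) * 3 = 45/53
  D: (16/53) * 1 = 16/53
Sum = (5 + 20 + 24 + 40 + 45 + 16)/53 = 150/53

L = 150/53 = 2.8302 bits/symbol


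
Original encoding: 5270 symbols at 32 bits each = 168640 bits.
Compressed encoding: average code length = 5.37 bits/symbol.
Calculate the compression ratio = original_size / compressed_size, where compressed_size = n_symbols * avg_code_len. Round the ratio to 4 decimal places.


original_size = n_symbols * orig_bits = 5270 * 32 = 168640 bits
compressed_size = n_symbols * avg_code_len = 5270 * 5.37 = 28299.9 bits
ratio = original_size / compressed_size = 168640 / 28299.9 = 5.959

Compression ratio = 5.959


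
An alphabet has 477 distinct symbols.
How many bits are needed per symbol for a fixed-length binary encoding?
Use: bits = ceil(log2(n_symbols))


log2(477) = 8.8978
Bracket: 2^8 = 256 < 477 <= 2^9 = 512
So ceil(log2(477)) = 9

bits = ceil(log2(477)) = ceil(8.8978) = 9 bits


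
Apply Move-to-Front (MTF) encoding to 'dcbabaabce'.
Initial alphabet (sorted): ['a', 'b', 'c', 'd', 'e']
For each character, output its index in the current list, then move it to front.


MTF encoding:
'd': index 3 in ['a', 'b', 'c', 'd', 'e'] -> ['d', 'a', 'b', 'c', 'e']
'c': index 3 in ['d', 'a', 'b', 'c', 'e'] -> ['c', 'd', 'a', 'b', 'e']
'b': index 3 in ['c', 'd', 'a', 'b', 'e'] -> ['b', 'c', 'd', 'a', 'e']
'a': index 3 in ['b', 'c', 'd', 'a', 'e'] -> ['a', 'b', 'c', 'd', 'e']
'b': index 1 in ['a', 'b', 'c', 'd', 'e'] -> ['b', 'a', 'c', 'd', 'e']
'a': index 1 in ['b', 'a', 'c', 'd', 'e'] -> ['a', 'b', 'c', 'd', 'e']
'a': index 0 in ['a', 'b', 'c', 'd', 'e'] -> ['a', 'b', 'c', 'd', 'e']
'b': index 1 in ['a', 'b', 'c', 'd', 'e'] -> ['b', 'a', 'c', 'd', 'e']
'c': index 2 in ['b', 'a', 'c', 'd', 'e'] -> ['c', 'b', 'a', 'd', 'e']
'e': index 4 in ['c', 'b', 'a', 'd', 'e'] -> ['e', 'c', 'b', 'a', 'd']


Output: [3, 3, 3, 3, 1, 1, 0, 1, 2, 4]


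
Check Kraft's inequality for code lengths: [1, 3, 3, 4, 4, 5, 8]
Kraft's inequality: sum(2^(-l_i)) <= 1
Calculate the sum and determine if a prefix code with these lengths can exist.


Sum = 2^(-1) + 2^(-3) + 2^(-3) + 2^(-4) + 2^(-4) + 2^(-5) + 2^(-8)
    = 0.5 + 0.125 + 0.125 + 0.0625 + 0.0625 + 0.03125 + 0.00390625
    = 233/256 = 0.91015625
Since 0.91015625 <= 1, Kraft's inequality IS satisfied.
A prefix code with these lengths CAN exist.

Kraft sum = 0.91015625. Satisfied.


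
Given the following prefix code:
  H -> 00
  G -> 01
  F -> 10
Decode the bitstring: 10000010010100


Decoding step by step:
Bits 10 -> F
Bits 00 -> H
Bits 00 -> H
Bits 10 -> F
Bits 01 -> G
Bits 01 -> G
Bits 00 -> H


Decoded message: FHHFGGH


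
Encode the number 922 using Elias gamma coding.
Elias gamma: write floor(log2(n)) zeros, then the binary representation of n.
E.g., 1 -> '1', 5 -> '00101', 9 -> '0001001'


num_bits = floor(log2(922)) + 1 = 10
leading_zeros = num_bits - 1 = 9
binary(922) = 1110011010

Elias gamma(922) = '000000000' + '1110011010' = 0000000001110011010 (19 bits)


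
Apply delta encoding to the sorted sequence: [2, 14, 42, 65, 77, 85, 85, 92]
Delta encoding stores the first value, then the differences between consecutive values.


First value: 2
Deltas:
  14 - 2 = 12
  42 - 14 = 28
  65 - 42 = 23
  77 - 65 = 12
  85 - 77 = 8
  85 - 85 = 0
  92 - 85 = 7


Delta encoded: [2, 12, 28, 23, 12, 8, 0, 7]


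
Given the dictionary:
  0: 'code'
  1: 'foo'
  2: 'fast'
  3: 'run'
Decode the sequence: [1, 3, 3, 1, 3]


Look up each index in the dictionary:
  1 -> 'foo'
  3 -> 'run'
  3 -> 'run'
  1 -> 'foo'
  3 -> 'run'

Decoded: "foo run run foo run"


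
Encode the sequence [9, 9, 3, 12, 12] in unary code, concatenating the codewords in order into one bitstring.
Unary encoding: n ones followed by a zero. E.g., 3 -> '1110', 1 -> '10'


Encode each number as n ones followed by a terminating 0:
  9 -> 1111111110 (10 bits)
  9 -> 1111111110 (10 bits)
  3 -> 1110 (4 bits)
  12 -> 1111111111110 (13 bits)
  12 -> 1111111111110 (13 bits)
Total length = 10 + 10 + 4 + 13 + 13 = 50 bits.

Unary([9, 9, 3, 12, 12]) = 11111111101111111110111011111111111101111111111110 (50 bits)


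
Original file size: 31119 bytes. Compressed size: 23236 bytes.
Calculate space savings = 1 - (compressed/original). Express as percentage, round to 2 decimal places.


ratio = compressed/original = 23236/31119 = 0.746682
savings = 1 - ratio = 1 - 0.746682 = 0.253318
as a percentage: 0.253318 * 100 = 25.33%

Space savings = 1 - 23236/31119 = 25.33%


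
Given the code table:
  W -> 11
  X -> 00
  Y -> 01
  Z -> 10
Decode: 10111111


Decoding:
10 -> Z
11 -> W
11 -> W
11 -> W


Result: ZWWW


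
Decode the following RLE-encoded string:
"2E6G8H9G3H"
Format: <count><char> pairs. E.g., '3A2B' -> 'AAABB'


Expanding each <count><char> pair:
  2E -> 'EE'
  6G -> 'GGGGGG'
  8H -> 'HHHHHHHH'
  9G -> 'GGGGGGGGG'
  3H -> 'HHH'

Decoded = EEGGGGGGHHHHHHHHGGGGGGGGGHHH


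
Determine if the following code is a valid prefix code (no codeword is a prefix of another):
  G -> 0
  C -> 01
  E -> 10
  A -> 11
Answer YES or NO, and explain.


Checking each pair (does one codeword prefix another?):
  G='0' vs C='01': prefix -- VIOLATION

NO -- this is NOT a valid prefix code. G (0) is a prefix of C (01).


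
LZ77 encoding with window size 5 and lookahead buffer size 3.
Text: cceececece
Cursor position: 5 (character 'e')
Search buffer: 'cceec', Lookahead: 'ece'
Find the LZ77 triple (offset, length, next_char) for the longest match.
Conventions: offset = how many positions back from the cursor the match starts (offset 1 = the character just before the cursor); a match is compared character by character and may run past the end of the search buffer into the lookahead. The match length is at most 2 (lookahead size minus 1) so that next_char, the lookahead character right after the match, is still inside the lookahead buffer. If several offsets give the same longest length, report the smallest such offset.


Try each offset into the search buffer:
  offset=1 (pos 4, char 'c'): match length 0
  offset=2 (pos 3, char 'e'): match length 2
  offset=3 (pos 2, char 'e'): match length 1
  offset=4 (pos 1, char 'c'): match length 0
  offset=5 (pos 0, char 'c'): match length 0
Longest match has length 2 at offset 2.
next_char = character at position 5 + 2 = 7 -> 'e'

Best match: offset=2, length=2 (matching 'ec' starting at position 3)
LZ77 triple: (2, 2, 'e')


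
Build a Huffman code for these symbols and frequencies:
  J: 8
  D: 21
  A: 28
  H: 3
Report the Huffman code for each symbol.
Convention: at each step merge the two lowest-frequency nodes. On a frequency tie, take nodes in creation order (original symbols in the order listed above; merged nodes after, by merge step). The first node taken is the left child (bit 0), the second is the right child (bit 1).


Huffman tree construction:
Step 1: Merge H(3) + J(8) = 11
Step 2: Merge (H+J)(11) + D(21) = 32
Step 3: Merge A(28) + ((H+J)+D)(32) = 60
Read each symbol's code off the tree from the root (left child = 0, right child = 1).

Codes:
  J: 101 (length 3)
  D: 11 (length 2)
  A: 0 (length 1)
  H: 100 (length 3)
Average code length: 103/60 = 1.7167 bits/symbol


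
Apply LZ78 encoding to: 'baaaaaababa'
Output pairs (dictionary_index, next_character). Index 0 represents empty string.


LZ78 encoding steps:
Dictionary: {0: ''}
Step 1: w='' (idx 0), next='b' -> output (0, 'b'), add 'b' as idx 1
Step 2: w='' (idx 0), next='a' -> output (0, 'a'), add 'a' as idx 2
Step 3: w='a' (idx 2), next='a' -> output (2, 'a'), add 'aa' as idx 3
Step 4: w='aa' (idx 3), next='a' -> output (3, 'a'), add 'aaa' as idx 4
Step 5: w='b' (idx 1), next='a' -> output (1, 'a'), add 'ba' as idx 5
Step 6: w='ba' (idx 5), end of input -> output (5, '')


Encoded: [(0, 'b'), (0, 'a'), (2, 'a'), (3, 'a'), (1, 'a'), (5, '')]


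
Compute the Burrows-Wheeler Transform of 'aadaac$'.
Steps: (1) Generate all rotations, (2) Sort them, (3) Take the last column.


Rotations (sorted):
  0: $aadaac -> last char: c
  1: aac$aad -> last char: d
  2: aadaac$ -> last char: $
  3: ac$aada -> last char: a
  4: adaac$a -> last char: a
  5: c$aadaa -> last char: a
  6: daac$aa -> last char: a


BWT = cd$aaaa


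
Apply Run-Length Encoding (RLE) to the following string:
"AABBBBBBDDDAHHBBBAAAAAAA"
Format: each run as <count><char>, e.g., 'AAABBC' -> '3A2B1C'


Scanning runs left to right:
  i=0: run of 'A' x 2 -> '2A'
  i=2: run of 'B' x 6 -> '6B'
  i=8: run of 'D' x 3 -> '3D'
  i=11: run of 'A' x 1 -> '1A'
  i=12: run of 'H' x 2 -> '2H'
  i=14: run of 'B' x 3 -> '3B'
  i=17: run of 'A' x 7 -> '7A'

RLE = 2A6B3D1A2H3B7A


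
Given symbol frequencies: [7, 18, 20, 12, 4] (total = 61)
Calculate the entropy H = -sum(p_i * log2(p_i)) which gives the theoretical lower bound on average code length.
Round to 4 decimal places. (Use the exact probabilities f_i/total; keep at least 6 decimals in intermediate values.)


Per-symbol terms -p_i * log2(p_i) with p_i = f_i/61:
  p = 7/61 = 0.114754: log2(p) = -3.123382, -p*log2(p) = 0.358421
  p = 18/61 = 0.295082: log2(p) = -1.760812, -p*log2(p) = 0.519584
  p = 20/61 = 0.327869: log2(p) = -1.608809, -p*log2(p) = 0.527478
  p = 12/61 = 0.196721: log2(p) = -2.345775, -p*log2(p) = 0.461464
  p = 4/61 = 0.065574: log2(p) = -3.930737, -p*log2(p) = 0.257753
H = 0.358421 + 0.519584 + 0.527478 + 0.461464 + 0.257753 = 2.124700

H = 2.1247 bits/symbol


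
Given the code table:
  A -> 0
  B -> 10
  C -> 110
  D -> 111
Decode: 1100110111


Decoding:
110 -> C
0 -> A
110 -> C
111 -> D


Result: CACD


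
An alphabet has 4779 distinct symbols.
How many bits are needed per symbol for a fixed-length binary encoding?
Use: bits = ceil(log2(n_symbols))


log2(4779) = 12.2225
Bracket: 2^12 = 4096 < 4779 <= 2^13 = 8192
So ceil(log2(4779)) = 13

bits = ceil(log2(4779)) = ceil(12.2225) = 13 bits


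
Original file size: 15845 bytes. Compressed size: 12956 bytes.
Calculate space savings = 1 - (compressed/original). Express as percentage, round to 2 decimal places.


ratio = compressed/original = 12956/15845 = 0.817671
savings = 1 - ratio = 1 - 0.817671 = 0.182329
as a percentage: 0.182329 * 100 = 18.23%

Space savings = 1 - 12956/15845 = 18.23%


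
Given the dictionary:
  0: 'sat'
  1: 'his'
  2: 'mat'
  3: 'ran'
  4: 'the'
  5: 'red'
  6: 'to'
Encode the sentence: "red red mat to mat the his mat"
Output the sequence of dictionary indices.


Look up each word in the dictionary:
  'red' -> 5
  'red' -> 5
  'mat' -> 2
  'to' -> 6
  'mat' -> 2
  'the' -> 4
  'his' -> 1
  'mat' -> 2

Encoded: [5, 5, 2, 6, 2, 4, 1, 2]


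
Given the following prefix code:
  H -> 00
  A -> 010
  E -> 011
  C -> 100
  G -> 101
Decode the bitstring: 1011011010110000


Decoding step by step:
Bits 101 -> G
Bits 101 -> G
Bits 101 -> G
Bits 011 -> E
Bits 00 -> H
Bits 00 -> H


Decoded message: GGGEHH


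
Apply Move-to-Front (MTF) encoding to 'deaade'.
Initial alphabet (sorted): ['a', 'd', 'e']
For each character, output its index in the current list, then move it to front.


MTF encoding:
'd': index 1 in ['a', 'd', 'e'] -> ['d', 'a', 'e']
'e': index 2 in ['d', 'a', 'e'] -> ['e', 'd', 'a']
'a': index 2 in ['e', 'd', 'a'] -> ['a', 'e', 'd']
'a': index 0 in ['a', 'e', 'd'] -> ['a', 'e', 'd']
'd': index 2 in ['a', 'e', 'd'] -> ['d', 'a', 'e']
'e': index 2 in ['d', 'a', 'e'] -> ['e', 'd', 'a']


Output: [1, 2, 2, 0, 2, 2]


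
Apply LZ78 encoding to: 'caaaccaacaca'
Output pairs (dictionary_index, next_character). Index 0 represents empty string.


LZ78 encoding steps:
Dictionary: {0: ''}
Step 1: w='' (idx 0), next='c' -> output (0, 'c'), add 'c' as idx 1
Step 2: w='' (idx 0), next='a' -> output (0, 'a'), add 'a' as idx 2
Step 3: w='a' (idx 2), next='a' -> output (2, 'a'), add 'aa' as idx 3
Step 4: w='c' (idx 1), next='c' -> output (1, 'c'), add 'cc' as idx 4
Step 5: w='aa' (idx 3), next='c' -> output (3, 'c'), add 'aac' as idx 5
Step 6: w='a' (idx 2), next='c' -> output (2, 'c'), add 'ac' as idx 6
Step 7: w='a' (idx 2), end of input -> output (2, '')


Encoded: [(0, 'c'), (0, 'a'), (2, 'a'), (1, 'c'), (3, 'c'), (2, 'c'), (2, '')]


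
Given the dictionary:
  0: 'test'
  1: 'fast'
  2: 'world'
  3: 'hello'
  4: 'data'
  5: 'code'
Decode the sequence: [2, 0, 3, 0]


Look up each index in the dictionary:
  2 -> 'world'
  0 -> 'test'
  3 -> 'hello'
  0 -> 'test'

Decoded: "world test hello test"


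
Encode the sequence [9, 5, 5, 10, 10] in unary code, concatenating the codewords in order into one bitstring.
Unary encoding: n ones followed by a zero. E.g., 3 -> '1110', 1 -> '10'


Encode each number as n ones followed by a terminating 0:
  9 -> 1111111110 (10 bits)
  5 -> 111110 (6 bits)
  5 -> 111110 (6 bits)
  10 -> 11111111110 (11 bits)
  10 -> 11111111110 (11 bits)
Total length = 10 + 6 + 6 + 11 + 11 = 44 bits.

Unary([9, 5, 5, 10, 10]) = 11111111101111101111101111111111011111111110 (44 bits)


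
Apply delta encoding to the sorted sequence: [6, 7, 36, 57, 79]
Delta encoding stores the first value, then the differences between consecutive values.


First value: 6
Deltas:
  7 - 6 = 1
  36 - 7 = 29
  57 - 36 = 21
  79 - 57 = 22


Delta encoded: [6, 1, 29, 21, 22]


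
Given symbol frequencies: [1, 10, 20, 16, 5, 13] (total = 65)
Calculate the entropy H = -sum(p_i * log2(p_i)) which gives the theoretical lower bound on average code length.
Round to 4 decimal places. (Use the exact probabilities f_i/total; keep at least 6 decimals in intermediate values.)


Per-symbol terms -p_i * log2(p_i) with p_i = f_i/65:
  p = 1/65 = 0.015385: log2(p) = -6.022368, -p*log2(p) = 0.092652
  p = 10/65 = 0.153846: log2(p) = -2.700440, -p*log2(p) = 0.415452
  p = 20/65 = 0.307692: log2(p) = -1.700440, -p*log2(p) = 0.523212
  p = 16/65 = 0.246154: log2(p) = -2.022368, -p*log2(p) = 0.497814
  p = 5/65 = 0.076923: log2(p) = -3.700440, -p*log2(p) = 0.284649
  p = 13/65 = 0.200000: log2(p) = -2.321928, -p*log2(p) = 0.464386
H = 0.092652 + 0.415452 + 0.523212 + 0.497814 + 0.284649 + 0.464386 = 2.278165

H = 2.2782 bits/symbol


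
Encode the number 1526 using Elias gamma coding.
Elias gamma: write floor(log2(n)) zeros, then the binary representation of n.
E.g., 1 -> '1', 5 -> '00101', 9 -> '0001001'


num_bits = floor(log2(1526)) + 1 = 11
leading_zeros = num_bits - 1 = 10
binary(1526) = 10111110110

Elias gamma(1526) = '0000000000' + '10111110110' = 000000000010111110110 (21 bits)


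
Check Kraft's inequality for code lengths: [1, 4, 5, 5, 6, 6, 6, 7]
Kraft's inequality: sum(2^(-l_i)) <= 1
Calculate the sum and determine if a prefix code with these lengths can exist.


Sum = 2^(-1) + 2^(-4) + 2^(-5) + 2^(-5) + 2^(-6) + 2^(-6) + 2^(-6) + 2^(-7)
    = 0.5 + 0.0625 + 0.03125 + 0.03125 + 0.015625 + 0.015625 + 0.015625 + 0.0078125
    = 87/128 = 0.6796875
Since 0.6796875 <= 1, Kraft's inequality IS satisfied.
A prefix code with these lengths CAN exist.

Kraft sum = 0.6796875. Satisfied.


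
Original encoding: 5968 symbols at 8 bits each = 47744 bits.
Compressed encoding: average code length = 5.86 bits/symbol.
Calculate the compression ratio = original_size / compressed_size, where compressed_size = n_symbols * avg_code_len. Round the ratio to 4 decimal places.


original_size = n_symbols * orig_bits = 5968 * 8 = 47744 bits
compressed_size = n_symbols * avg_code_len = 5968 * 5.86 = 34972.48 bits
ratio = original_size / compressed_size = 47744 / 34972.48 = 1.3652

Compression ratio = 1.3652


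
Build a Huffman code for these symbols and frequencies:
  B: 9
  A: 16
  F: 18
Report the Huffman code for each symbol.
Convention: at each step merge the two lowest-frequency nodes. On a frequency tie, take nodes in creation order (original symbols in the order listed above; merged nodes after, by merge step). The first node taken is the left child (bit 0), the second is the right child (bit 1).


Huffman tree construction:
Step 1: Merge B(9) + A(16) = 25
Step 2: Merge F(18) + (B+A)(25) = 43
Read each symbol's code off the tree from the root (left child = 0, right child = 1).

Codes:
  B: 10 (length 2)
  A: 11 (length 2)
  F: 0 (length 1)
Average code length: 68/43 = 1.5814 bits/symbol


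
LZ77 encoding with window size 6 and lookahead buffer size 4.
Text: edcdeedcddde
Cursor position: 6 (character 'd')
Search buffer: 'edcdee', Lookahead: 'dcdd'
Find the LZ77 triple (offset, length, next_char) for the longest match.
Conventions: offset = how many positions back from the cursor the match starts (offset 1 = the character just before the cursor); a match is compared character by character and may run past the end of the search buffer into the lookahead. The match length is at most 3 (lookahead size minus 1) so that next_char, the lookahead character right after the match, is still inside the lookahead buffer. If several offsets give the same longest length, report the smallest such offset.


Try each offset into the search buffer:
  offset=1 (pos 5, char 'e'): match length 0
  offset=2 (pos 4, char 'e'): match length 0
  offset=3 (pos 3, char 'd'): match length 1
  offset=4 (pos 2, char 'c'): match length 0
  offset=5 (pos 1, char 'd'): match length 3
  offset=6 (pos 0, char 'e'): match length 0
Longest match has length 3 at offset 5.
next_char = character at position 6 + 3 = 9 -> 'd'

Best match: offset=5, length=3 (matching 'dcd' starting at position 1)
LZ77 triple: (5, 3, 'd')


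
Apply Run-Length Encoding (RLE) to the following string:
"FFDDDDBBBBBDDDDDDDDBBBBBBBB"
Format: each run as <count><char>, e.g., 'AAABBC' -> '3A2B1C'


Scanning runs left to right:
  i=0: run of 'F' x 2 -> '2F'
  i=2: run of 'D' x 4 -> '4D'
  i=6: run of 'B' x 5 -> '5B'
  i=11: run of 'D' x 8 -> '8D'
  i=19: run of 'B' x 8 -> '8B'

RLE = 2F4D5B8D8B


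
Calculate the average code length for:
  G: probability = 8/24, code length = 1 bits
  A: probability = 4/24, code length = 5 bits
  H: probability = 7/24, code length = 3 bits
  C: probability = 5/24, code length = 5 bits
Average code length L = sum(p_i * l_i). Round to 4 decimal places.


Weighted contributions p_i * l_i:
  G: (8/24) * 1 = 8/24
  A: (4/24) * 5 = 20/24
  H: (7/24) * 3 = 21/24
  C: (5/24) * 5 = 25/24
Sum = (8 + 20 + 21 + 25)/24 = 74/24

L = 74/24 = 3.0833 bits/symbol


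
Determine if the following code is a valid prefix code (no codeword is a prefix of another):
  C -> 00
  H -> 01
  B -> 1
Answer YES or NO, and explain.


Checking each pair (does one codeword prefix another?):
  C='00' vs H='01': no prefix
  C='00' vs B='1': no prefix
  H='01' vs C='00': no prefix
  H='01' vs B='1': no prefix
  B='1' vs C='00': no prefix
  B='1' vs H='01': no prefix
No violation found over all pairs.

YES -- this is a valid prefix code. No codeword is a prefix of any other codeword.


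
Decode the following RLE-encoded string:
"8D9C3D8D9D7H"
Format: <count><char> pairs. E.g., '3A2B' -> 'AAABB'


Expanding each <count><char> pair:
  8D -> 'DDDDDDDD'
  9C -> 'CCCCCCCCC'
  3D -> 'DDD'
  8D -> 'DDDDDDDD'
  9D -> 'DDDDDDDDD'
  7H -> 'HHHHHHH'

Decoded = DDDDDDDDCCCCCCCCCDDDDDDDDDDDDDDDDDDDDHHHHHHH


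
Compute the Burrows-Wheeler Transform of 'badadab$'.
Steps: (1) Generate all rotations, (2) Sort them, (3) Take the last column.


Rotations (sorted):
  0: $badadab -> last char: b
  1: ab$badad -> last char: d
  2: adab$bad -> last char: d
  3: adadab$b -> last char: b
  4: b$badada -> last char: a
  5: badadab$ -> last char: $
  6: dab$bada -> last char: a
  7: dadab$ba -> last char: a


BWT = bddba$aa


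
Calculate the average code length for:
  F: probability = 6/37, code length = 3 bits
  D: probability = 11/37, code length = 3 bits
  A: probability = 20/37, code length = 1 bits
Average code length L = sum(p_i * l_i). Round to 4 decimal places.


Weighted contributions p_i * l_i:
  F: (6/37) * 3 = 18/37
  D: (11/37) * 3 = 33/37
  A: (20/37) * 1 = 20/37
Sum = (18 + 33 + 20)/37 = 71/37

L = 71/37 = 1.9189 bits/symbol


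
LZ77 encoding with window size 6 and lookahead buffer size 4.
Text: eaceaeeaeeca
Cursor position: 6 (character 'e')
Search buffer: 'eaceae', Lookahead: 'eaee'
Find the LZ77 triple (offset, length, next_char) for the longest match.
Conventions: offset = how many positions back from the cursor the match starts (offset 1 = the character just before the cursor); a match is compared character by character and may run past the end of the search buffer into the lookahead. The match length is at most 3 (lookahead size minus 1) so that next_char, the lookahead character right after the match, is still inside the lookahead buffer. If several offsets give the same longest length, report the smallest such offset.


Try each offset into the search buffer:
  offset=1 (pos 5, char 'e'): match length 1
  offset=2 (pos 4, char 'a'): match length 0
  offset=3 (pos 3, char 'e'): match length 3
  offset=4 (pos 2, char 'c'): match length 0
  offset=5 (pos 1, char 'a'): match length 0
  offset=6 (pos 0, char 'e'): match length 2
Longest match has length 3 at offset 3.
next_char = character at position 6 + 3 = 9 -> 'e'

Best match: offset=3, length=3 (matching 'eae' starting at position 3)
LZ77 triple: (3, 3, 'e')


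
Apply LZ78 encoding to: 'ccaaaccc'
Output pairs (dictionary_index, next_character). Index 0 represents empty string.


LZ78 encoding steps:
Dictionary: {0: ''}
Step 1: w='' (idx 0), next='c' -> output (0, 'c'), add 'c' as idx 1
Step 2: w='c' (idx 1), next='a' -> output (1, 'a'), add 'ca' as idx 2
Step 3: w='' (idx 0), next='a' -> output (0, 'a'), add 'a' as idx 3
Step 4: w='a' (idx 3), next='c' -> output (3, 'c'), add 'ac' as idx 4
Step 5: w='c' (idx 1), next='c' -> output (1, 'c'), add 'cc' as idx 5


Encoded: [(0, 'c'), (1, 'a'), (0, 'a'), (3, 'c'), (1, 'c')]


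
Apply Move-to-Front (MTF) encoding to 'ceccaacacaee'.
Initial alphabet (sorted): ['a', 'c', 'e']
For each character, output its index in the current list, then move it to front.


MTF encoding:
'c': index 1 in ['a', 'c', 'e'] -> ['c', 'a', 'e']
'e': index 2 in ['c', 'a', 'e'] -> ['e', 'c', 'a']
'c': index 1 in ['e', 'c', 'a'] -> ['c', 'e', 'a']
'c': index 0 in ['c', 'e', 'a'] -> ['c', 'e', 'a']
'a': index 2 in ['c', 'e', 'a'] -> ['a', 'c', 'e']
'a': index 0 in ['a', 'c', 'e'] -> ['a', 'c', 'e']
'c': index 1 in ['a', 'c', 'e'] -> ['c', 'a', 'e']
'a': index 1 in ['c', 'a', 'e'] -> ['a', 'c', 'e']
'c': index 1 in ['a', 'c', 'e'] -> ['c', 'a', 'e']
'a': index 1 in ['c', 'a', 'e'] -> ['a', 'c', 'e']
'e': index 2 in ['a', 'c', 'e'] -> ['e', 'a', 'c']
'e': index 0 in ['e', 'a', 'c'] -> ['e', 'a', 'c']


Output: [1, 2, 1, 0, 2, 0, 1, 1, 1, 1, 2, 0]


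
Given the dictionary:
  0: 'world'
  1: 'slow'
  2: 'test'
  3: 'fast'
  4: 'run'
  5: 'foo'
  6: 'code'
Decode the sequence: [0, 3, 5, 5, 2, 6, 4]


Look up each index in the dictionary:
  0 -> 'world'
  3 -> 'fast'
  5 -> 'foo'
  5 -> 'foo'
  2 -> 'test'
  6 -> 'code'
  4 -> 'run'

Decoded: "world fast foo foo test code run"


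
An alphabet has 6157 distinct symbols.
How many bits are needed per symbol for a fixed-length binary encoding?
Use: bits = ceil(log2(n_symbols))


log2(6157) = 12.588
Bracket: 2^12 = 4096 < 6157 <= 2^13 = 8192
So ceil(log2(6157)) = 13

bits = ceil(log2(6157)) = ceil(12.588) = 13 bits


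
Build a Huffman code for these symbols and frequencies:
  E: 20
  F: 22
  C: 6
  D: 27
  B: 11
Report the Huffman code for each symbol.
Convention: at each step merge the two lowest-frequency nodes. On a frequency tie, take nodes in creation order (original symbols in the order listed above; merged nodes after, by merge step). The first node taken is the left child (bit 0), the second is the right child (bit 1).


Huffman tree construction:
Step 1: Merge C(6) + B(11) = 17
Step 2: Merge (C+B)(17) + E(20) = 37
Step 3: Merge F(22) + D(27) = 49
Step 4: Merge ((C+B)+E)(37) + (F+D)(49) = 86
Read each symbol's code off the tree from the root (left child = 0, right child = 1).

Codes:
  E: 01 (length 2)
  F: 10 (length 2)
  C: 000 (length 3)
  D: 11 (length 2)
  B: 001 (length 3)
Average code length: 189/86 = 2.1977 bits/symbol


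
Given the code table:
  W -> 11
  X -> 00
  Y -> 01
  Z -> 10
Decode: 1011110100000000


Decoding:
10 -> Z
11 -> W
11 -> W
01 -> Y
00 -> X
00 -> X
00 -> X
00 -> X


Result: ZWWYXXXX


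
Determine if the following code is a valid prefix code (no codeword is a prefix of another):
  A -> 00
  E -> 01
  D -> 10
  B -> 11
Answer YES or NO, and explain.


Checking each pair (does one codeword prefix another?):
  A='00' vs E='01': no prefix
  A='00' vs D='10': no prefix
  A='00' vs B='11': no prefix
  E='01' vs A='00': no prefix
  E='01' vs D='10': no prefix
  E='01' vs B='11': no prefix
  D='10' vs A='00': no prefix
  D='10' vs E='01': no prefix
  D='10' vs B='11': no prefix
  B='11' vs A='00': no prefix
  B='11' vs E='01': no prefix
  B='11' vs D='10': no prefix
No violation found over all pairs.

YES -- this is a valid prefix code. No codeword is a prefix of any other codeword.


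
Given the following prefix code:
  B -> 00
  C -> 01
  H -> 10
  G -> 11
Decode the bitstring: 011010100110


Decoding step by step:
Bits 01 -> C
Bits 10 -> H
Bits 10 -> H
Bits 10 -> H
Bits 01 -> C
Bits 10 -> H


Decoded message: CHHHCH


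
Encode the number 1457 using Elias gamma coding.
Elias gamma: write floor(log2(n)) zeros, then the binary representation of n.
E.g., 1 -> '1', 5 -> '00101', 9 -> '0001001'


num_bits = floor(log2(1457)) + 1 = 11
leading_zeros = num_bits - 1 = 10
binary(1457) = 10110110001

Elias gamma(1457) = '0000000000' + '10110110001' = 000000000010110110001 (21 bits)


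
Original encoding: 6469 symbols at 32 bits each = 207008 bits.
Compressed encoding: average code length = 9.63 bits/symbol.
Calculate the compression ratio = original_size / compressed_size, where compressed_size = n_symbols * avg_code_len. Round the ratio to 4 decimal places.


original_size = n_symbols * orig_bits = 6469 * 32 = 207008 bits
compressed_size = n_symbols * avg_code_len = 6469 * 9.63 = 62296.47 bits
ratio = original_size / compressed_size = 207008 / 62296.47 = 3.3229

Compression ratio = 3.3229


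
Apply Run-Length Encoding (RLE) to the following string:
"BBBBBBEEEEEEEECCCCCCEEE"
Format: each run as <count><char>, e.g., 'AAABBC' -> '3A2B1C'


Scanning runs left to right:
  i=0: run of 'B' x 6 -> '6B'
  i=6: run of 'E' x 8 -> '8E'
  i=14: run of 'C' x 6 -> '6C'
  i=20: run of 'E' x 3 -> '3E'

RLE = 6B8E6C3E


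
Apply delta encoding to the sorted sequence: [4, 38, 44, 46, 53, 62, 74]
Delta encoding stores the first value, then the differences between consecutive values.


First value: 4
Deltas:
  38 - 4 = 34
  44 - 38 = 6
  46 - 44 = 2
  53 - 46 = 7
  62 - 53 = 9
  74 - 62 = 12


Delta encoded: [4, 34, 6, 2, 7, 9, 12]


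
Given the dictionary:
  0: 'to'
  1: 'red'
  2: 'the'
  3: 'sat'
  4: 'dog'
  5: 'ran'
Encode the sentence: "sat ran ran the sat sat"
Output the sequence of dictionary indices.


Look up each word in the dictionary:
  'sat' -> 3
  'ran' -> 5
  'ran' -> 5
  'the' -> 2
  'sat' -> 3
  'sat' -> 3

Encoded: [3, 5, 5, 2, 3, 3]


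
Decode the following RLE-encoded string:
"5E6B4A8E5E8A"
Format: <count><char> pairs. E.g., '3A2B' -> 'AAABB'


Expanding each <count><char> pair:
  5E -> 'EEEEE'
  6B -> 'BBBBBB'
  4A -> 'AAAA'
  8E -> 'EEEEEEEE'
  5E -> 'EEEEE'
  8A -> 'AAAAAAAA'

Decoded = EEEEEBBBBBBAAAAEEEEEEEEEEEEEAAAAAAAA


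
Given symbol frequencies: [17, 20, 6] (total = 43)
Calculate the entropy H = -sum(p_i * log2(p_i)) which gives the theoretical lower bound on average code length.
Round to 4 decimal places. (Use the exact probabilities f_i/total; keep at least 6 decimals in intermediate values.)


Per-symbol terms -p_i * log2(p_i) with p_i = f_i/43:
  p = 17/43 = 0.395349: log2(p) = -1.338802, -p*log2(p) = 0.529294
  p = 20/43 = 0.465116: log2(p) = -1.104337, -p*log2(p) = 0.513645
  p = 6/43 = 0.139535: log2(p) = -2.841302, -p*log2(p) = 0.396461
H = 0.529294 + 0.513645 + 0.396461 = 1.439400

H = 1.4394 bits/symbol


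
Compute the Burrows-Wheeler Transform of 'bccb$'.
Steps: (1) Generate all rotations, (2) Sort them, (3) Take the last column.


Rotations (sorted):
  0: $bccb -> last char: b
  1: b$bcc -> last char: c
  2: bccb$ -> last char: $
  3: cb$bc -> last char: c
  4: ccb$b -> last char: b


BWT = bc$cb


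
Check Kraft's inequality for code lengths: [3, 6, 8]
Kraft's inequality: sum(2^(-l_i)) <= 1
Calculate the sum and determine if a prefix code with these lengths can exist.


Sum = 2^(-3) + 2^(-6) + 2^(-8)
    = 0.125 + 0.015625 + 0.00390625
    = 37/256 = 0.14453125
Since 0.14453125 <= 1, Kraft's inequality IS satisfied.
A prefix code with these lengths CAN exist.

Kraft sum = 0.14453125. Satisfied.


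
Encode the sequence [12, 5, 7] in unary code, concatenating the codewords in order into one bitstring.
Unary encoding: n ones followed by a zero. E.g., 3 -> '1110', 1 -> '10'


Encode each number as n ones followed by a terminating 0:
  12 -> 1111111111110 (13 bits)
  5 -> 111110 (6 bits)
  7 -> 11111110 (8 bits)
Total length = 13 + 6 + 8 = 27 bits.

Unary([12, 5, 7]) = 111111111111011111011111110 (27 bits)


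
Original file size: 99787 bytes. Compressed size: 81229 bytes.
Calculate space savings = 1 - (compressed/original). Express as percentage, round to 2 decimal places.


ratio = compressed/original = 81229/99787 = 0.814024
savings = 1 - ratio = 1 - 0.814024 = 0.185976
as a percentage: 0.185976 * 100 = 18.6%

Space savings = 1 - 81229/99787 = 18.6%


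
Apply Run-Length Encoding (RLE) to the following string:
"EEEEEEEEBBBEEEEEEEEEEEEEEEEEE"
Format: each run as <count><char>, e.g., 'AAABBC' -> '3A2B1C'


Scanning runs left to right:
  i=0: run of 'E' x 8 -> '8E'
  i=8: run of 'B' x 3 -> '3B'
  i=11: run of 'E' x 18 -> '18E'

RLE = 8E3B18E


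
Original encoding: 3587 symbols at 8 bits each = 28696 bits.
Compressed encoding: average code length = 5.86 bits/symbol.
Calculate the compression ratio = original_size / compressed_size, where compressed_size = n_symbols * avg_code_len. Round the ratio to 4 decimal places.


original_size = n_symbols * orig_bits = 3587 * 8 = 28696 bits
compressed_size = n_symbols * avg_code_len = 3587 * 5.86 = 21019.82 bits
ratio = original_size / compressed_size = 28696 / 21019.82 = 1.3652

Compression ratio = 1.3652


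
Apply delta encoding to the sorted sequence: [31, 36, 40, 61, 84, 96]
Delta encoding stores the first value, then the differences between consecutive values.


First value: 31
Deltas:
  36 - 31 = 5
  40 - 36 = 4
  61 - 40 = 21
  84 - 61 = 23
  96 - 84 = 12


Delta encoded: [31, 5, 4, 21, 23, 12]


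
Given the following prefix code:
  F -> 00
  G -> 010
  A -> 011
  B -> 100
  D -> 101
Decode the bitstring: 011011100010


Decoding step by step:
Bits 011 -> A
Bits 011 -> A
Bits 100 -> B
Bits 010 -> G


Decoded message: AABG


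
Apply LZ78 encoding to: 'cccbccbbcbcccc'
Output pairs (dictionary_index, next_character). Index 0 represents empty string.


LZ78 encoding steps:
Dictionary: {0: ''}
Step 1: w='' (idx 0), next='c' -> output (0, 'c'), add 'c' as idx 1
Step 2: w='c' (idx 1), next='c' -> output (1, 'c'), add 'cc' as idx 2
Step 3: w='' (idx 0), next='b' -> output (0, 'b'), add 'b' as idx 3
Step 4: w='cc' (idx 2), next='b' -> output (2, 'b'), add 'ccb' as idx 4
Step 5: w='b' (idx 3), next='c' -> output (3, 'c'), add 'bc' as idx 5
Step 6: w='bc' (idx 5), next='c' -> output (5, 'c'), add 'bcc' as idx 6
Step 7: w='cc' (idx 2), end of input -> output (2, '')


Encoded: [(0, 'c'), (1, 'c'), (0, 'b'), (2, 'b'), (3, 'c'), (5, 'c'), (2, '')]


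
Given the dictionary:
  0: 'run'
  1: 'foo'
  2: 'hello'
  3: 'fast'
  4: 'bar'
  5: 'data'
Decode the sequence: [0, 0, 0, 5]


Look up each index in the dictionary:
  0 -> 'run'
  0 -> 'run'
  0 -> 'run'
  5 -> 'data'

Decoded: "run run run data"


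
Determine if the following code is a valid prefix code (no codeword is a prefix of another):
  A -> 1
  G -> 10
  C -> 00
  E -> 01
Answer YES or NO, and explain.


Checking each pair (does one codeword prefix another?):
  A='1' vs G='10': prefix -- VIOLATION

NO -- this is NOT a valid prefix code. A (1) is a prefix of G (10).


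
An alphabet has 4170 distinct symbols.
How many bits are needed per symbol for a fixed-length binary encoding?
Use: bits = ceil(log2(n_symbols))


log2(4170) = 12.0258
Bracket: 2^12 = 4096 < 4170 <= 2^13 = 8192
So ceil(log2(4170)) = 13

bits = ceil(log2(4170)) = ceil(12.0258) = 13 bits


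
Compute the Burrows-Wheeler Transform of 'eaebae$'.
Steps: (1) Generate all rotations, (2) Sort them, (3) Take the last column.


Rotations (sorted):
  0: $eaebae -> last char: e
  1: ae$eaeb -> last char: b
  2: aebae$e -> last char: e
  3: bae$eae -> last char: e
  4: e$eaeba -> last char: a
  5: eaebae$ -> last char: $
  6: ebae$ea -> last char: a


BWT = ebeea$a


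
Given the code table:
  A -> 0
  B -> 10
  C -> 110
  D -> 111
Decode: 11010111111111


Decoding:
110 -> C
10 -> B
111 -> D
111 -> D
111 -> D


Result: CBDDD


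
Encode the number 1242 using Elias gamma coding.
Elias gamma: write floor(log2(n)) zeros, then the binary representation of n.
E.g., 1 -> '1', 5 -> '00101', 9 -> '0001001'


num_bits = floor(log2(1242)) + 1 = 11
leading_zeros = num_bits - 1 = 10
binary(1242) = 10011011010

Elias gamma(1242) = '0000000000' + '10011011010' = 000000000010011011010 (21 bits)
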